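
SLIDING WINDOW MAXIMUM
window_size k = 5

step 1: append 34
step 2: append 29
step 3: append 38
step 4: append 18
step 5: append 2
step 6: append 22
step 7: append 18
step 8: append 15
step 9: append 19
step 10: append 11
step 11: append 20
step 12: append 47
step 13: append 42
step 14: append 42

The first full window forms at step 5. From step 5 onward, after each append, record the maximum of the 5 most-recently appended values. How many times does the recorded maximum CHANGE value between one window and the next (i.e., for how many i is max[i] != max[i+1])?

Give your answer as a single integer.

Answer: 3

Derivation:
step 1: append 34 -> window=[34] (not full yet)
step 2: append 29 -> window=[34, 29] (not full yet)
step 3: append 38 -> window=[34, 29, 38] (not full yet)
step 4: append 18 -> window=[34, 29, 38, 18] (not full yet)
step 5: append 2 -> window=[34, 29, 38, 18, 2] -> max=38
step 6: append 22 -> window=[29, 38, 18, 2, 22] -> max=38
step 7: append 18 -> window=[38, 18, 2, 22, 18] -> max=38
step 8: append 15 -> window=[18, 2, 22, 18, 15] -> max=22
step 9: append 19 -> window=[2, 22, 18, 15, 19] -> max=22
step 10: append 11 -> window=[22, 18, 15, 19, 11] -> max=22
step 11: append 20 -> window=[18, 15, 19, 11, 20] -> max=20
step 12: append 47 -> window=[15, 19, 11, 20, 47] -> max=47
step 13: append 42 -> window=[19, 11, 20, 47, 42] -> max=47
step 14: append 42 -> window=[11, 20, 47, 42, 42] -> max=47
Recorded maximums: 38 38 38 22 22 22 20 47 47 47
Changes between consecutive maximums: 3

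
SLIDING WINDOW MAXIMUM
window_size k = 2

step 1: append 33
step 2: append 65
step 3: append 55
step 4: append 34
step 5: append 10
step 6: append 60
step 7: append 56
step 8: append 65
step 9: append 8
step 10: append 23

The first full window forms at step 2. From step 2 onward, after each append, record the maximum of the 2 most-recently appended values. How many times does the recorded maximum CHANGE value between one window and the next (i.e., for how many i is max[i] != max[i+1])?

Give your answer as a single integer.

step 1: append 33 -> window=[33] (not full yet)
step 2: append 65 -> window=[33, 65] -> max=65
step 3: append 55 -> window=[65, 55] -> max=65
step 4: append 34 -> window=[55, 34] -> max=55
step 5: append 10 -> window=[34, 10] -> max=34
step 6: append 60 -> window=[10, 60] -> max=60
step 7: append 56 -> window=[60, 56] -> max=60
step 8: append 65 -> window=[56, 65] -> max=65
step 9: append 8 -> window=[65, 8] -> max=65
step 10: append 23 -> window=[8, 23] -> max=23
Recorded maximums: 65 65 55 34 60 60 65 65 23
Changes between consecutive maximums: 5

Answer: 5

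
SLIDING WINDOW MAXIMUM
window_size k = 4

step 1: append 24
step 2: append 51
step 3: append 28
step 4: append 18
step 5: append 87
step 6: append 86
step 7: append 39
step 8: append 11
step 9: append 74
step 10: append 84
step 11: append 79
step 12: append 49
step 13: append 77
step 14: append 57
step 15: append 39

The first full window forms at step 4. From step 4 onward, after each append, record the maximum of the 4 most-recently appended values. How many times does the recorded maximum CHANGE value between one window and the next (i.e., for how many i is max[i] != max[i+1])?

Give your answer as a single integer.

Answer: 5

Derivation:
step 1: append 24 -> window=[24] (not full yet)
step 2: append 51 -> window=[24, 51] (not full yet)
step 3: append 28 -> window=[24, 51, 28] (not full yet)
step 4: append 18 -> window=[24, 51, 28, 18] -> max=51
step 5: append 87 -> window=[51, 28, 18, 87] -> max=87
step 6: append 86 -> window=[28, 18, 87, 86] -> max=87
step 7: append 39 -> window=[18, 87, 86, 39] -> max=87
step 8: append 11 -> window=[87, 86, 39, 11] -> max=87
step 9: append 74 -> window=[86, 39, 11, 74] -> max=86
step 10: append 84 -> window=[39, 11, 74, 84] -> max=84
step 11: append 79 -> window=[11, 74, 84, 79] -> max=84
step 12: append 49 -> window=[74, 84, 79, 49] -> max=84
step 13: append 77 -> window=[84, 79, 49, 77] -> max=84
step 14: append 57 -> window=[79, 49, 77, 57] -> max=79
step 15: append 39 -> window=[49, 77, 57, 39] -> max=77
Recorded maximums: 51 87 87 87 87 86 84 84 84 84 79 77
Changes between consecutive maximums: 5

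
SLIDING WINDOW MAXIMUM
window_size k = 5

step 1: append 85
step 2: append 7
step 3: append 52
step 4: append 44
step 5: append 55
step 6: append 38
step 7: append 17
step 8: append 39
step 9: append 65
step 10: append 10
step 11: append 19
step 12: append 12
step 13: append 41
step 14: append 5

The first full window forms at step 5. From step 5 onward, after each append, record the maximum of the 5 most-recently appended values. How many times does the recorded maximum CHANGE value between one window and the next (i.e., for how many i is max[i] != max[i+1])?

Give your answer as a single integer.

Answer: 3

Derivation:
step 1: append 85 -> window=[85] (not full yet)
step 2: append 7 -> window=[85, 7] (not full yet)
step 3: append 52 -> window=[85, 7, 52] (not full yet)
step 4: append 44 -> window=[85, 7, 52, 44] (not full yet)
step 5: append 55 -> window=[85, 7, 52, 44, 55] -> max=85
step 6: append 38 -> window=[7, 52, 44, 55, 38] -> max=55
step 7: append 17 -> window=[52, 44, 55, 38, 17] -> max=55
step 8: append 39 -> window=[44, 55, 38, 17, 39] -> max=55
step 9: append 65 -> window=[55, 38, 17, 39, 65] -> max=65
step 10: append 10 -> window=[38, 17, 39, 65, 10] -> max=65
step 11: append 19 -> window=[17, 39, 65, 10, 19] -> max=65
step 12: append 12 -> window=[39, 65, 10, 19, 12] -> max=65
step 13: append 41 -> window=[65, 10, 19, 12, 41] -> max=65
step 14: append 5 -> window=[10, 19, 12, 41, 5] -> max=41
Recorded maximums: 85 55 55 55 65 65 65 65 65 41
Changes between consecutive maximums: 3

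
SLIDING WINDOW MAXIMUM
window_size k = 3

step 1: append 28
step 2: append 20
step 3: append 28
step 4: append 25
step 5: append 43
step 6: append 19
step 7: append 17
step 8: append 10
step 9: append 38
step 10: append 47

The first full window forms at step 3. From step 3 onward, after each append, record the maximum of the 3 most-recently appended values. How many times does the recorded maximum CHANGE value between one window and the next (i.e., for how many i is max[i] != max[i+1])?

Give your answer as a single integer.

Answer: 4

Derivation:
step 1: append 28 -> window=[28] (not full yet)
step 2: append 20 -> window=[28, 20] (not full yet)
step 3: append 28 -> window=[28, 20, 28] -> max=28
step 4: append 25 -> window=[20, 28, 25] -> max=28
step 5: append 43 -> window=[28, 25, 43] -> max=43
step 6: append 19 -> window=[25, 43, 19] -> max=43
step 7: append 17 -> window=[43, 19, 17] -> max=43
step 8: append 10 -> window=[19, 17, 10] -> max=19
step 9: append 38 -> window=[17, 10, 38] -> max=38
step 10: append 47 -> window=[10, 38, 47] -> max=47
Recorded maximums: 28 28 43 43 43 19 38 47
Changes between consecutive maximums: 4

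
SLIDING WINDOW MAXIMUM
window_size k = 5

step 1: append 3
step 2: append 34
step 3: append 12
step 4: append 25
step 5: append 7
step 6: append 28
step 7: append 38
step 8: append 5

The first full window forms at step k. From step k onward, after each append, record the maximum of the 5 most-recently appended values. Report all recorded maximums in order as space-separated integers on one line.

step 1: append 3 -> window=[3] (not full yet)
step 2: append 34 -> window=[3, 34] (not full yet)
step 3: append 12 -> window=[3, 34, 12] (not full yet)
step 4: append 25 -> window=[3, 34, 12, 25] (not full yet)
step 5: append 7 -> window=[3, 34, 12, 25, 7] -> max=34
step 6: append 28 -> window=[34, 12, 25, 7, 28] -> max=34
step 7: append 38 -> window=[12, 25, 7, 28, 38] -> max=38
step 8: append 5 -> window=[25, 7, 28, 38, 5] -> max=38

Answer: 34 34 38 38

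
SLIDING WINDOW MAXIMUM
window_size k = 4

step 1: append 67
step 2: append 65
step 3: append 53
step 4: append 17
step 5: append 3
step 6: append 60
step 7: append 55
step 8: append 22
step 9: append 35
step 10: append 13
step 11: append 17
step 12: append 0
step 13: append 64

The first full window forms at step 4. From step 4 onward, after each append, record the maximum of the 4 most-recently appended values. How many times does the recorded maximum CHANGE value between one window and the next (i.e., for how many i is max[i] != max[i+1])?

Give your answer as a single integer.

Answer: 5

Derivation:
step 1: append 67 -> window=[67] (not full yet)
step 2: append 65 -> window=[67, 65] (not full yet)
step 3: append 53 -> window=[67, 65, 53] (not full yet)
step 4: append 17 -> window=[67, 65, 53, 17] -> max=67
step 5: append 3 -> window=[65, 53, 17, 3] -> max=65
step 6: append 60 -> window=[53, 17, 3, 60] -> max=60
step 7: append 55 -> window=[17, 3, 60, 55] -> max=60
step 8: append 22 -> window=[3, 60, 55, 22] -> max=60
step 9: append 35 -> window=[60, 55, 22, 35] -> max=60
step 10: append 13 -> window=[55, 22, 35, 13] -> max=55
step 11: append 17 -> window=[22, 35, 13, 17] -> max=35
step 12: append 0 -> window=[35, 13, 17, 0] -> max=35
step 13: append 64 -> window=[13, 17, 0, 64] -> max=64
Recorded maximums: 67 65 60 60 60 60 55 35 35 64
Changes between consecutive maximums: 5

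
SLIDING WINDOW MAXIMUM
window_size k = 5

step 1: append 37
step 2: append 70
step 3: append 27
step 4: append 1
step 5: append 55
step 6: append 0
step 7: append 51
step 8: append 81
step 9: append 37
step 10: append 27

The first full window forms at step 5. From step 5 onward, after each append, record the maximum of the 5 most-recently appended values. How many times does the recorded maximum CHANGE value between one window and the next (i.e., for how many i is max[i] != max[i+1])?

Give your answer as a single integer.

step 1: append 37 -> window=[37] (not full yet)
step 2: append 70 -> window=[37, 70] (not full yet)
step 3: append 27 -> window=[37, 70, 27] (not full yet)
step 4: append 1 -> window=[37, 70, 27, 1] (not full yet)
step 5: append 55 -> window=[37, 70, 27, 1, 55] -> max=70
step 6: append 0 -> window=[70, 27, 1, 55, 0] -> max=70
step 7: append 51 -> window=[27, 1, 55, 0, 51] -> max=55
step 8: append 81 -> window=[1, 55, 0, 51, 81] -> max=81
step 9: append 37 -> window=[55, 0, 51, 81, 37] -> max=81
step 10: append 27 -> window=[0, 51, 81, 37, 27] -> max=81
Recorded maximums: 70 70 55 81 81 81
Changes between consecutive maximums: 2

Answer: 2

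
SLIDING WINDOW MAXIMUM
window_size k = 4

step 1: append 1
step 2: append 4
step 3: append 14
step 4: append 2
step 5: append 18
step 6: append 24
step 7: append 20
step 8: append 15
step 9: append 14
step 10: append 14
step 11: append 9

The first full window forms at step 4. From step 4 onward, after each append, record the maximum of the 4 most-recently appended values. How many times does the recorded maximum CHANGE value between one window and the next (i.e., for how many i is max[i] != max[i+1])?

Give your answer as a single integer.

step 1: append 1 -> window=[1] (not full yet)
step 2: append 4 -> window=[1, 4] (not full yet)
step 3: append 14 -> window=[1, 4, 14] (not full yet)
step 4: append 2 -> window=[1, 4, 14, 2] -> max=14
step 5: append 18 -> window=[4, 14, 2, 18] -> max=18
step 6: append 24 -> window=[14, 2, 18, 24] -> max=24
step 7: append 20 -> window=[2, 18, 24, 20] -> max=24
step 8: append 15 -> window=[18, 24, 20, 15] -> max=24
step 9: append 14 -> window=[24, 20, 15, 14] -> max=24
step 10: append 14 -> window=[20, 15, 14, 14] -> max=20
step 11: append 9 -> window=[15, 14, 14, 9] -> max=15
Recorded maximums: 14 18 24 24 24 24 20 15
Changes between consecutive maximums: 4

Answer: 4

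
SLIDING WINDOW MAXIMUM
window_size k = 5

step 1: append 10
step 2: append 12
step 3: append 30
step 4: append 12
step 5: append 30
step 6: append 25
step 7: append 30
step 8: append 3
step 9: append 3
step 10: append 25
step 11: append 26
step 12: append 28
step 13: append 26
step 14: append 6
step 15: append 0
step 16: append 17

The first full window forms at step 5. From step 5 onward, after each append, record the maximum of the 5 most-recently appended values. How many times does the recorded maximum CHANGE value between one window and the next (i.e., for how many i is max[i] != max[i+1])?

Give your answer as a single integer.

Answer: 1

Derivation:
step 1: append 10 -> window=[10] (not full yet)
step 2: append 12 -> window=[10, 12] (not full yet)
step 3: append 30 -> window=[10, 12, 30] (not full yet)
step 4: append 12 -> window=[10, 12, 30, 12] (not full yet)
step 5: append 30 -> window=[10, 12, 30, 12, 30] -> max=30
step 6: append 25 -> window=[12, 30, 12, 30, 25] -> max=30
step 7: append 30 -> window=[30, 12, 30, 25, 30] -> max=30
step 8: append 3 -> window=[12, 30, 25, 30, 3] -> max=30
step 9: append 3 -> window=[30, 25, 30, 3, 3] -> max=30
step 10: append 25 -> window=[25, 30, 3, 3, 25] -> max=30
step 11: append 26 -> window=[30, 3, 3, 25, 26] -> max=30
step 12: append 28 -> window=[3, 3, 25, 26, 28] -> max=28
step 13: append 26 -> window=[3, 25, 26, 28, 26] -> max=28
step 14: append 6 -> window=[25, 26, 28, 26, 6] -> max=28
step 15: append 0 -> window=[26, 28, 26, 6, 0] -> max=28
step 16: append 17 -> window=[28, 26, 6, 0, 17] -> max=28
Recorded maximums: 30 30 30 30 30 30 30 28 28 28 28 28
Changes between consecutive maximums: 1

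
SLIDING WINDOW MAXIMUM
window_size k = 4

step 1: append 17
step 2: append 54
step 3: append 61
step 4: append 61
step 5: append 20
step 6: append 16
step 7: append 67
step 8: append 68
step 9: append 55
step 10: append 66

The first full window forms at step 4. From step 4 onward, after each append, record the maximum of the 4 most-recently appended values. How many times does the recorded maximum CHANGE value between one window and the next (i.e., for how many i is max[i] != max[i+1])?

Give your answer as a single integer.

step 1: append 17 -> window=[17] (not full yet)
step 2: append 54 -> window=[17, 54] (not full yet)
step 3: append 61 -> window=[17, 54, 61] (not full yet)
step 4: append 61 -> window=[17, 54, 61, 61] -> max=61
step 5: append 20 -> window=[54, 61, 61, 20] -> max=61
step 6: append 16 -> window=[61, 61, 20, 16] -> max=61
step 7: append 67 -> window=[61, 20, 16, 67] -> max=67
step 8: append 68 -> window=[20, 16, 67, 68] -> max=68
step 9: append 55 -> window=[16, 67, 68, 55] -> max=68
step 10: append 66 -> window=[67, 68, 55, 66] -> max=68
Recorded maximums: 61 61 61 67 68 68 68
Changes between consecutive maximums: 2

Answer: 2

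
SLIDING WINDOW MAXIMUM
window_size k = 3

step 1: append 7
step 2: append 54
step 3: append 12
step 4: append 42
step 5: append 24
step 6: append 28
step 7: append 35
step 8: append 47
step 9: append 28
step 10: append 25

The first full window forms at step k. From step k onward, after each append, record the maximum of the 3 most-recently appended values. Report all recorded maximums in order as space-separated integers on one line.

step 1: append 7 -> window=[7] (not full yet)
step 2: append 54 -> window=[7, 54] (not full yet)
step 3: append 12 -> window=[7, 54, 12] -> max=54
step 4: append 42 -> window=[54, 12, 42] -> max=54
step 5: append 24 -> window=[12, 42, 24] -> max=42
step 6: append 28 -> window=[42, 24, 28] -> max=42
step 7: append 35 -> window=[24, 28, 35] -> max=35
step 8: append 47 -> window=[28, 35, 47] -> max=47
step 9: append 28 -> window=[35, 47, 28] -> max=47
step 10: append 25 -> window=[47, 28, 25] -> max=47

Answer: 54 54 42 42 35 47 47 47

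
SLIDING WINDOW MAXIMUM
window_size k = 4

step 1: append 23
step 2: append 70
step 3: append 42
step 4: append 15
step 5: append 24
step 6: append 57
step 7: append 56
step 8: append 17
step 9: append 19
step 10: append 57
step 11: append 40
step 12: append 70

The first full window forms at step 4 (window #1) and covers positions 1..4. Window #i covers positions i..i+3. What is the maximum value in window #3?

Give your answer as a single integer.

step 1: append 23 -> window=[23] (not full yet)
step 2: append 70 -> window=[23, 70] (not full yet)
step 3: append 42 -> window=[23, 70, 42] (not full yet)
step 4: append 15 -> window=[23, 70, 42, 15] -> max=70
step 5: append 24 -> window=[70, 42, 15, 24] -> max=70
step 6: append 57 -> window=[42, 15, 24, 57] -> max=57
Window #3 max = 57

Answer: 57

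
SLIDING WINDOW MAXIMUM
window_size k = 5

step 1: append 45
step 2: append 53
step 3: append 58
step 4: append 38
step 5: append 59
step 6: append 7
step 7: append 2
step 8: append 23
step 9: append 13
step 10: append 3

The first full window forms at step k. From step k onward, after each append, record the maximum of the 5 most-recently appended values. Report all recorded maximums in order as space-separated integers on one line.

step 1: append 45 -> window=[45] (not full yet)
step 2: append 53 -> window=[45, 53] (not full yet)
step 3: append 58 -> window=[45, 53, 58] (not full yet)
step 4: append 38 -> window=[45, 53, 58, 38] (not full yet)
step 5: append 59 -> window=[45, 53, 58, 38, 59] -> max=59
step 6: append 7 -> window=[53, 58, 38, 59, 7] -> max=59
step 7: append 2 -> window=[58, 38, 59, 7, 2] -> max=59
step 8: append 23 -> window=[38, 59, 7, 2, 23] -> max=59
step 9: append 13 -> window=[59, 7, 2, 23, 13] -> max=59
step 10: append 3 -> window=[7, 2, 23, 13, 3] -> max=23

Answer: 59 59 59 59 59 23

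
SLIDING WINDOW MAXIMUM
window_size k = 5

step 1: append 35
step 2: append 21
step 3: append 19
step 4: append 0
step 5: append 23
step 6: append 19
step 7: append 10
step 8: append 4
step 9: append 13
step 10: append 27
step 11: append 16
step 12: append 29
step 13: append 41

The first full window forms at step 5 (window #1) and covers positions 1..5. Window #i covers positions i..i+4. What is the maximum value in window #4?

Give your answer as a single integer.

Answer: 23

Derivation:
step 1: append 35 -> window=[35] (not full yet)
step 2: append 21 -> window=[35, 21] (not full yet)
step 3: append 19 -> window=[35, 21, 19] (not full yet)
step 4: append 0 -> window=[35, 21, 19, 0] (not full yet)
step 5: append 23 -> window=[35, 21, 19, 0, 23] -> max=35
step 6: append 19 -> window=[21, 19, 0, 23, 19] -> max=23
step 7: append 10 -> window=[19, 0, 23, 19, 10] -> max=23
step 8: append 4 -> window=[0, 23, 19, 10, 4] -> max=23
Window #4 max = 23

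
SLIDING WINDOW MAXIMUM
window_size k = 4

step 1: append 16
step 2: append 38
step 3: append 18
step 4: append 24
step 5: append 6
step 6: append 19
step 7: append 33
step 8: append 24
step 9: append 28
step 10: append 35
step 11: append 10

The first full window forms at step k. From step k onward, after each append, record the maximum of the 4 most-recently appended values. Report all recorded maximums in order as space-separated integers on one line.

step 1: append 16 -> window=[16] (not full yet)
step 2: append 38 -> window=[16, 38] (not full yet)
step 3: append 18 -> window=[16, 38, 18] (not full yet)
step 4: append 24 -> window=[16, 38, 18, 24] -> max=38
step 5: append 6 -> window=[38, 18, 24, 6] -> max=38
step 6: append 19 -> window=[18, 24, 6, 19] -> max=24
step 7: append 33 -> window=[24, 6, 19, 33] -> max=33
step 8: append 24 -> window=[6, 19, 33, 24] -> max=33
step 9: append 28 -> window=[19, 33, 24, 28] -> max=33
step 10: append 35 -> window=[33, 24, 28, 35] -> max=35
step 11: append 10 -> window=[24, 28, 35, 10] -> max=35

Answer: 38 38 24 33 33 33 35 35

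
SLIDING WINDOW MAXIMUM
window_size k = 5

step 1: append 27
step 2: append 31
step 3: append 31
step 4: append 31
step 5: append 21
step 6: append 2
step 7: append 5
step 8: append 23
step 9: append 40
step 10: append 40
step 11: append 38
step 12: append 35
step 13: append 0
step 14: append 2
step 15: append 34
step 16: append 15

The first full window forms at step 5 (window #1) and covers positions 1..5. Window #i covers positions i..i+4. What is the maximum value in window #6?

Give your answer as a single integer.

Answer: 40

Derivation:
step 1: append 27 -> window=[27] (not full yet)
step 2: append 31 -> window=[27, 31] (not full yet)
step 3: append 31 -> window=[27, 31, 31] (not full yet)
step 4: append 31 -> window=[27, 31, 31, 31] (not full yet)
step 5: append 21 -> window=[27, 31, 31, 31, 21] -> max=31
step 6: append 2 -> window=[31, 31, 31, 21, 2] -> max=31
step 7: append 5 -> window=[31, 31, 21, 2, 5] -> max=31
step 8: append 23 -> window=[31, 21, 2, 5, 23] -> max=31
step 9: append 40 -> window=[21, 2, 5, 23, 40] -> max=40
step 10: append 40 -> window=[2, 5, 23, 40, 40] -> max=40
Window #6 max = 40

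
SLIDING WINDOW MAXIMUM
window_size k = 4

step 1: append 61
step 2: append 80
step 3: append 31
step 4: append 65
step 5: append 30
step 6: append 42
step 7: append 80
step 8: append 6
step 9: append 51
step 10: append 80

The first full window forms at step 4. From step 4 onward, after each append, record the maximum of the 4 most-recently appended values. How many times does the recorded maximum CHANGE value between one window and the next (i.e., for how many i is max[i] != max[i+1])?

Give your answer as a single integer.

step 1: append 61 -> window=[61] (not full yet)
step 2: append 80 -> window=[61, 80] (not full yet)
step 3: append 31 -> window=[61, 80, 31] (not full yet)
step 4: append 65 -> window=[61, 80, 31, 65] -> max=80
step 5: append 30 -> window=[80, 31, 65, 30] -> max=80
step 6: append 42 -> window=[31, 65, 30, 42] -> max=65
step 7: append 80 -> window=[65, 30, 42, 80] -> max=80
step 8: append 6 -> window=[30, 42, 80, 6] -> max=80
step 9: append 51 -> window=[42, 80, 6, 51] -> max=80
step 10: append 80 -> window=[80, 6, 51, 80] -> max=80
Recorded maximums: 80 80 65 80 80 80 80
Changes between consecutive maximums: 2

Answer: 2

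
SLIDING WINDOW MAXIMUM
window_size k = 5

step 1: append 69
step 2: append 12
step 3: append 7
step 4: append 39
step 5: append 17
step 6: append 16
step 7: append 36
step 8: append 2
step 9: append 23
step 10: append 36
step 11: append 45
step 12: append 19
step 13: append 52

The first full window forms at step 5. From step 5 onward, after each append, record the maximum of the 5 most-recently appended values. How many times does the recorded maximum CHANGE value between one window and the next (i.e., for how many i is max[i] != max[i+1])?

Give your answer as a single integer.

Answer: 4

Derivation:
step 1: append 69 -> window=[69] (not full yet)
step 2: append 12 -> window=[69, 12] (not full yet)
step 3: append 7 -> window=[69, 12, 7] (not full yet)
step 4: append 39 -> window=[69, 12, 7, 39] (not full yet)
step 5: append 17 -> window=[69, 12, 7, 39, 17] -> max=69
step 6: append 16 -> window=[12, 7, 39, 17, 16] -> max=39
step 7: append 36 -> window=[7, 39, 17, 16, 36] -> max=39
step 8: append 2 -> window=[39, 17, 16, 36, 2] -> max=39
step 9: append 23 -> window=[17, 16, 36, 2, 23] -> max=36
step 10: append 36 -> window=[16, 36, 2, 23, 36] -> max=36
step 11: append 45 -> window=[36, 2, 23, 36, 45] -> max=45
step 12: append 19 -> window=[2, 23, 36, 45, 19] -> max=45
step 13: append 52 -> window=[23, 36, 45, 19, 52] -> max=52
Recorded maximums: 69 39 39 39 36 36 45 45 52
Changes between consecutive maximums: 4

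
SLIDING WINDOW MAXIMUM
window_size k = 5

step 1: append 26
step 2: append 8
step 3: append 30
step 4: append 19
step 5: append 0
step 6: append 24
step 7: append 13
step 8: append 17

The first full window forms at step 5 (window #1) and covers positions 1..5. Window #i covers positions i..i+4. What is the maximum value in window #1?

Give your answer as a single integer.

step 1: append 26 -> window=[26] (not full yet)
step 2: append 8 -> window=[26, 8] (not full yet)
step 3: append 30 -> window=[26, 8, 30] (not full yet)
step 4: append 19 -> window=[26, 8, 30, 19] (not full yet)
step 5: append 0 -> window=[26, 8, 30, 19, 0] -> max=30
Window #1 max = 30

Answer: 30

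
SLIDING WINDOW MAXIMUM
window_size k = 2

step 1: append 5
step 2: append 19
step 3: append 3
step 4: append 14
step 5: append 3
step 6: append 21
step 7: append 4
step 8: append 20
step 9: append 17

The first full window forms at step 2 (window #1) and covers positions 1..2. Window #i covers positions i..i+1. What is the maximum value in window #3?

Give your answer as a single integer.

Answer: 14

Derivation:
step 1: append 5 -> window=[5] (not full yet)
step 2: append 19 -> window=[5, 19] -> max=19
step 3: append 3 -> window=[19, 3] -> max=19
step 4: append 14 -> window=[3, 14] -> max=14
Window #3 max = 14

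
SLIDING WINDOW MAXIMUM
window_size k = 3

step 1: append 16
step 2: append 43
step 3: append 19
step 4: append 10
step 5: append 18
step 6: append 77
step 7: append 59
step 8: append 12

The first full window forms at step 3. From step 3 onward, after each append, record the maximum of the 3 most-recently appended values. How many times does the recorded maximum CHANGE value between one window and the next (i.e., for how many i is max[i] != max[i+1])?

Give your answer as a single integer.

Answer: 2

Derivation:
step 1: append 16 -> window=[16] (not full yet)
step 2: append 43 -> window=[16, 43] (not full yet)
step 3: append 19 -> window=[16, 43, 19] -> max=43
step 4: append 10 -> window=[43, 19, 10] -> max=43
step 5: append 18 -> window=[19, 10, 18] -> max=19
step 6: append 77 -> window=[10, 18, 77] -> max=77
step 7: append 59 -> window=[18, 77, 59] -> max=77
step 8: append 12 -> window=[77, 59, 12] -> max=77
Recorded maximums: 43 43 19 77 77 77
Changes between consecutive maximums: 2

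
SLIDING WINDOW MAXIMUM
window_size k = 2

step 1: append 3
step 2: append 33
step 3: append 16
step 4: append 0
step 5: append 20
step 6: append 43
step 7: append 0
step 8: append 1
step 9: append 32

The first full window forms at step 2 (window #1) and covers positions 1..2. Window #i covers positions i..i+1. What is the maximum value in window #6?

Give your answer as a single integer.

Answer: 43

Derivation:
step 1: append 3 -> window=[3] (not full yet)
step 2: append 33 -> window=[3, 33] -> max=33
step 3: append 16 -> window=[33, 16] -> max=33
step 4: append 0 -> window=[16, 0] -> max=16
step 5: append 20 -> window=[0, 20] -> max=20
step 6: append 43 -> window=[20, 43] -> max=43
step 7: append 0 -> window=[43, 0] -> max=43
Window #6 max = 43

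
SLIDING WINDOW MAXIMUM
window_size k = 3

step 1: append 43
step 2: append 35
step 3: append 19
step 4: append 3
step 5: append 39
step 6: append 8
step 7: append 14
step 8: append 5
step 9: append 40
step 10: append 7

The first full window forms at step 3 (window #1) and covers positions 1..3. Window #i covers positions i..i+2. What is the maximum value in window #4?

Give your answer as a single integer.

step 1: append 43 -> window=[43] (not full yet)
step 2: append 35 -> window=[43, 35] (not full yet)
step 3: append 19 -> window=[43, 35, 19] -> max=43
step 4: append 3 -> window=[35, 19, 3] -> max=35
step 5: append 39 -> window=[19, 3, 39] -> max=39
step 6: append 8 -> window=[3, 39, 8] -> max=39
Window #4 max = 39

Answer: 39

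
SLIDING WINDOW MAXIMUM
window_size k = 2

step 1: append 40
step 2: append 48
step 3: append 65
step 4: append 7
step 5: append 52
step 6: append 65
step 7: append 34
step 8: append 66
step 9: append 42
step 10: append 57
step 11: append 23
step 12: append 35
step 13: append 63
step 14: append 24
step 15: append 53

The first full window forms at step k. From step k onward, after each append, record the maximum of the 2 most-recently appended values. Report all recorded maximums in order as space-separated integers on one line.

step 1: append 40 -> window=[40] (not full yet)
step 2: append 48 -> window=[40, 48] -> max=48
step 3: append 65 -> window=[48, 65] -> max=65
step 4: append 7 -> window=[65, 7] -> max=65
step 5: append 52 -> window=[7, 52] -> max=52
step 6: append 65 -> window=[52, 65] -> max=65
step 7: append 34 -> window=[65, 34] -> max=65
step 8: append 66 -> window=[34, 66] -> max=66
step 9: append 42 -> window=[66, 42] -> max=66
step 10: append 57 -> window=[42, 57] -> max=57
step 11: append 23 -> window=[57, 23] -> max=57
step 12: append 35 -> window=[23, 35] -> max=35
step 13: append 63 -> window=[35, 63] -> max=63
step 14: append 24 -> window=[63, 24] -> max=63
step 15: append 53 -> window=[24, 53] -> max=53

Answer: 48 65 65 52 65 65 66 66 57 57 35 63 63 53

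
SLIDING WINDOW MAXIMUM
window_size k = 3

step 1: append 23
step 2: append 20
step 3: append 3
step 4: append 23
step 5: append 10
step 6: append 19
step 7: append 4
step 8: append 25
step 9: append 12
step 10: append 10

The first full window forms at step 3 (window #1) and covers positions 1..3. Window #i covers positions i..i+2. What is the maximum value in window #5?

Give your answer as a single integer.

step 1: append 23 -> window=[23] (not full yet)
step 2: append 20 -> window=[23, 20] (not full yet)
step 3: append 3 -> window=[23, 20, 3] -> max=23
step 4: append 23 -> window=[20, 3, 23] -> max=23
step 5: append 10 -> window=[3, 23, 10] -> max=23
step 6: append 19 -> window=[23, 10, 19] -> max=23
step 7: append 4 -> window=[10, 19, 4] -> max=19
Window #5 max = 19

Answer: 19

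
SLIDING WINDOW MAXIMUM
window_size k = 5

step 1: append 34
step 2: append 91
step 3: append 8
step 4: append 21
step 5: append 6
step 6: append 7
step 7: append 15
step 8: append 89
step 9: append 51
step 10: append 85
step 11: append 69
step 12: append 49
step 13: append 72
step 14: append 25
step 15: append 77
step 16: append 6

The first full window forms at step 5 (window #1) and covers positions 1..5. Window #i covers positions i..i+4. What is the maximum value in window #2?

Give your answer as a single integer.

Answer: 91

Derivation:
step 1: append 34 -> window=[34] (not full yet)
step 2: append 91 -> window=[34, 91] (not full yet)
step 3: append 8 -> window=[34, 91, 8] (not full yet)
step 4: append 21 -> window=[34, 91, 8, 21] (not full yet)
step 5: append 6 -> window=[34, 91, 8, 21, 6] -> max=91
step 6: append 7 -> window=[91, 8, 21, 6, 7] -> max=91
Window #2 max = 91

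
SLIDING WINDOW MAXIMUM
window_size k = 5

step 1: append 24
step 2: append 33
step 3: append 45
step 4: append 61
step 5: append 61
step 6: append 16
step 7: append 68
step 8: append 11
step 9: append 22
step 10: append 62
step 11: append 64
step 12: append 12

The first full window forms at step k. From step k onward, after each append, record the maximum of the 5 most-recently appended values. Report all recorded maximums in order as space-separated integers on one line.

Answer: 61 61 68 68 68 68 68 64

Derivation:
step 1: append 24 -> window=[24] (not full yet)
step 2: append 33 -> window=[24, 33] (not full yet)
step 3: append 45 -> window=[24, 33, 45] (not full yet)
step 4: append 61 -> window=[24, 33, 45, 61] (not full yet)
step 5: append 61 -> window=[24, 33, 45, 61, 61] -> max=61
step 6: append 16 -> window=[33, 45, 61, 61, 16] -> max=61
step 7: append 68 -> window=[45, 61, 61, 16, 68] -> max=68
step 8: append 11 -> window=[61, 61, 16, 68, 11] -> max=68
step 9: append 22 -> window=[61, 16, 68, 11, 22] -> max=68
step 10: append 62 -> window=[16, 68, 11, 22, 62] -> max=68
step 11: append 64 -> window=[68, 11, 22, 62, 64] -> max=68
step 12: append 12 -> window=[11, 22, 62, 64, 12] -> max=64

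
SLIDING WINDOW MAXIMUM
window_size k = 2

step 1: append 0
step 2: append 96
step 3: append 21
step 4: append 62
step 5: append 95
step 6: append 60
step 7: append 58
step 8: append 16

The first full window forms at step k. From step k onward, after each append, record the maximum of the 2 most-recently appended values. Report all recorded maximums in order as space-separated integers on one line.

Answer: 96 96 62 95 95 60 58

Derivation:
step 1: append 0 -> window=[0] (not full yet)
step 2: append 96 -> window=[0, 96] -> max=96
step 3: append 21 -> window=[96, 21] -> max=96
step 4: append 62 -> window=[21, 62] -> max=62
step 5: append 95 -> window=[62, 95] -> max=95
step 6: append 60 -> window=[95, 60] -> max=95
step 7: append 58 -> window=[60, 58] -> max=60
step 8: append 16 -> window=[58, 16] -> max=58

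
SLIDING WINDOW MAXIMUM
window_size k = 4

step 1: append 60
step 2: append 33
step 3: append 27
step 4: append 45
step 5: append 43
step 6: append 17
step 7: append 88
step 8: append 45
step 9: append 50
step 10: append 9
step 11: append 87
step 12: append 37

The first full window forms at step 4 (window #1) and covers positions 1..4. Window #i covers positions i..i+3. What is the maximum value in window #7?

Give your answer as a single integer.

Answer: 88

Derivation:
step 1: append 60 -> window=[60] (not full yet)
step 2: append 33 -> window=[60, 33] (not full yet)
step 3: append 27 -> window=[60, 33, 27] (not full yet)
step 4: append 45 -> window=[60, 33, 27, 45] -> max=60
step 5: append 43 -> window=[33, 27, 45, 43] -> max=45
step 6: append 17 -> window=[27, 45, 43, 17] -> max=45
step 7: append 88 -> window=[45, 43, 17, 88] -> max=88
step 8: append 45 -> window=[43, 17, 88, 45] -> max=88
step 9: append 50 -> window=[17, 88, 45, 50] -> max=88
step 10: append 9 -> window=[88, 45, 50, 9] -> max=88
Window #7 max = 88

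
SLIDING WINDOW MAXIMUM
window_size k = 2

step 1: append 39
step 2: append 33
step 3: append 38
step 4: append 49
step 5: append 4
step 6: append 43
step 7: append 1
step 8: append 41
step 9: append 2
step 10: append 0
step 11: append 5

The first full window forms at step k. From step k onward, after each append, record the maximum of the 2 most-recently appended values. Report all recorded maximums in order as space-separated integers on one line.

Answer: 39 38 49 49 43 43 41 41 2 5

Derivation:
step 1: append 39 -> window=[39] (not full yet)
step 2: append 33 -> window=[39, 33] -> max=39
step 3: append 38 -> window=[33, 38] -> max=38
step 4: append 49 -> window=[38, 49] -> max=49
step 5: append 4 -> window=[49, 4] -> max=49
step 6: append 43 -> window=[4, 43] -> max=43
step 7: append 1 -> window=[43, 1] -> max=43
step 8: append 41 -> window=[1, 41] -> max=41
step 9: append 2 -> window=[41, 2] -> max=41
step 10: append 0 -> window=[2, 0] -> max=2
step 11: append 5 -> window=[0, 5] -> max=5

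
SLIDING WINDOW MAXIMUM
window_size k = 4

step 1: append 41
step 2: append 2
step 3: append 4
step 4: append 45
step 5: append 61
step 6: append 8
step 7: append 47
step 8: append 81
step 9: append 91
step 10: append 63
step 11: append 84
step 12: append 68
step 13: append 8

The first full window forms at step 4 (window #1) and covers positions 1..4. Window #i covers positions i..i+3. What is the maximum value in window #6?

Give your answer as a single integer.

Answer: 91

Derivation:
step 1: append 41 -> window=[41] (not full yet)
step 2: append 2 -> window=[41, 2] (not full yet)
step 3: append 4 -> window=[41, 2, 4] (not full yet)
step 4: append 45 -> window=[41, 2, 4, 45] -> max=45
step 5: append 61 -> window=[2, 4, 45, 61] -> max=61
step 6: append 8 -> window=[4, 45, 61, 8] -> max=61
step 7: append 47 -> window=[45, 61, 8, 47] -> max=61
step 8: append 81 -> window=[61, 8, 47, 81] -> max=81
step 9: append 91 -> window=[8, 47, 81, 91] -> max=91
Window #6 max = 91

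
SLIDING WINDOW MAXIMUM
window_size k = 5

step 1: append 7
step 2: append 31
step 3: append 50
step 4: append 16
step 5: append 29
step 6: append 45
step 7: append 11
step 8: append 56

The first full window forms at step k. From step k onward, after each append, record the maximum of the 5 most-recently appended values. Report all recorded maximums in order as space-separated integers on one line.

Answer: 50 50 50 56

Derivation:
step 1: append 7 -> window=[7] (not full yet)
step 2: append 31 -> window=[7, 31] (not full yet)
step 3: append 50 -> window=[7, 31, 50] (not full yet)
step 4: append 16 -> window=[7, 31, 50, 16] (not full yet)
step 5: append 29 -> window=[7, 31, 50, 16, 29] -> max=50
step 6: append 45 -> window=[31, 50, 16, 29, 45] -> max=50
step 7: append 11 -> window=[50, 16, 29, 45, 11] -> max=50
step 8: append 56 -> window=[16, 29, 45, 11, 56] -> max=56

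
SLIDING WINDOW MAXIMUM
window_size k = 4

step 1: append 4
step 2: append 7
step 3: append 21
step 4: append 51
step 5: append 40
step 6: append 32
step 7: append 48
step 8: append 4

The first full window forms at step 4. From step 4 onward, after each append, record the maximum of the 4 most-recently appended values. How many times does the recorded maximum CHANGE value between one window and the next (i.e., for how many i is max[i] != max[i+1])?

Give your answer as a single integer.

Answer: 1

Derivation:
step 1: append 4 -> window=[4] (not full yet)
step 2: append 7 -> window=[4, 7] (not full yet)
step 3: append 21 -> window=[4, 7, 21] (not full yet)
step 4: append 51 -> window=[4, 7, 21, 51] -> max=51
step 5: append 40 -> window=[7, 21, 51, 40] -> max=51
step 6: append 32 -> window=[21, 51, 40, 32] -> max=51
step 7: append 48 -> window=[51, 40, 32, 48] -> max=51
step 8: append 4 -> window=[40, 32, 48, 4] -> max=48
Recorded maximums: 51 51 51 51 48
Changes between consecutive maximums: 1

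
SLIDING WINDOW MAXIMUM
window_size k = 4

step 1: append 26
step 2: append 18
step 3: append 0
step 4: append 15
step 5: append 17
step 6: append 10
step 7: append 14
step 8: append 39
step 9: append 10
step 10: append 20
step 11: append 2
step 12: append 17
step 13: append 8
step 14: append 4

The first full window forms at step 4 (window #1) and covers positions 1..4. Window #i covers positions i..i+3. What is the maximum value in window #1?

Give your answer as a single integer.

Answer: 26

Derivation:
step 1: append 26 -> window=[26] (not full yet)
step 2: append 18 -> window=[26, 18] (not full yet)
step 3: append 0 -> window=[26, 18, 0] (not full yet)
step 4: append 15 -> window=[26, 18, 0, 15] -> max=26
Window #1 max = 26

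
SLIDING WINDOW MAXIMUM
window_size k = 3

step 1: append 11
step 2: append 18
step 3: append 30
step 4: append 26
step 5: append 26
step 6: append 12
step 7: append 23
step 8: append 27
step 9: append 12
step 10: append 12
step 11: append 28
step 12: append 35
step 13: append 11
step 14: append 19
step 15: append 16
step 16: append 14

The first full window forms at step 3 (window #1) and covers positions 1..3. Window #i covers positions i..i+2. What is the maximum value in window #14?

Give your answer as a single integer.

step 1: append 11 -> window=[11] (not full yet)
step 2: append 18 -> window=[11, 18] (not full yet)
step 3: append 30 -> window=[11, 18, 30] -> max=30
step 4: append 26 -> window=[18, 30, 26] -> max=30
step 5: append 26 -> window=[30, 26, 26] -> max=30
step 6: append 12 -> window=[26, 26, 12] -> max=26
step 7: append 23 -> window=[26, 12, 23] -> max=26
step 8: append 27 -> window=[12, 23, 27] -> max=27
step 9: append 12 -> window=[23, 27, 12] -> max=27
step 10: append 12 -> window=[27, 12, 12] -> max=27
step 11: append 28 -> window=[12, 12, 28] -> max=28
step 12: append 35 -> window=[12, 28, 35] -> max=35
step 13: append 11 -> window=[28, 35, 11] -> max=35
step 14: append 19 -> window=[35, 11, 19] -> max=35
step 15: append 16 -> window=[11, 19, 16] -> max=19
step 16: append 14 -> window=[19, 16, 14] -> max=19
Window #14 max = 19

Answer: 19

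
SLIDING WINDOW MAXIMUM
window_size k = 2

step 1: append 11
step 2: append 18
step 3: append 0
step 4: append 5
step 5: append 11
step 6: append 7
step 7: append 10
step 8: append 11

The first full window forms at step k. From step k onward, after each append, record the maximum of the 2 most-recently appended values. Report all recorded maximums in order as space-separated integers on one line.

step 1: append 11 -> window=[11] (not full yet)
step 2: append 18 -> window=[11, 18] -> max=18
step 3: append 0 -> window=[18, 0] -> max=18
step 4: append 5 -> window=[0, 5] -> max=5
step 5: append 11 -> window=[5, 11] -> max=11
step 6: append 7 -> window=[11, 7] -> max=11
step 7: append 10 -> window=[7, 10] -> max=10
step 8: append 11 -> window=[10, 11] -> max=11

Answer: 18 18 5 11 11 10 11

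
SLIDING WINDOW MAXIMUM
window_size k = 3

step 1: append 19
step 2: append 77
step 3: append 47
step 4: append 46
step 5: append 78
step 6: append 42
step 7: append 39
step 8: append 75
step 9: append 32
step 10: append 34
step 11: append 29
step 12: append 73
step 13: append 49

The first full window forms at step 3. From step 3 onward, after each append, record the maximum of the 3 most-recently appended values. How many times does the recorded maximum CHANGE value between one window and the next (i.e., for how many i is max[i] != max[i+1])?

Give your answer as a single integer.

step 1: append 19 -> window=[19] (not full yet)
step 2: append 77 -> window=[19, 77] (not full yet)
step 3: append 47 -> window=[19, 77, 47] -> max=77
step 4: append 46 -> window=[77, 47, 46] -> max=77
step 5: append 78 -> window=[47, 46, 78] -> max=78
step 6: append 42 -> window=[46, 78, 42] -> max=78
step 7: append 39 -> window=[78, 42, 39] -> max=78
step 8: append 75 -> window=[42, 39, 75] -> max=75
step 9: append 32 -> window=[39, 75, 32] -> max=75
step 10: append 34 -> window=[75, 32, 34] -> max=75
step 11: append 29 -> window=[32, 34, 29] -> max=34
step 12: append 73 -> window=[34, 29, 73] -> max=73
step 13: append 49 -> window=[29, 73, 49] -> max=73
Recorded maximums: 77 77 78 78 78 75 75 75 34 73 73
Changes between consecutive maximums: 4

Answer: 4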